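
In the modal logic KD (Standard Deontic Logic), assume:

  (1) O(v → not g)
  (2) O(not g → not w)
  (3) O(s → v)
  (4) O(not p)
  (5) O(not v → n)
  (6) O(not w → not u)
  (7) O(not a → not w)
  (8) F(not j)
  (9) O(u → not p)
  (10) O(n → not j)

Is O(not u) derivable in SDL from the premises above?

Yes

Premise 8, F(not j), is equivalent to O(j).
The contrapositive of premise 10 (O(n → not j)) is O(j → not n), and O(j) is already established, so O(not n).
Premise 5, O(not v → n), contraposes to O(not n → v); with O(not n) we get O(v).
Premise 1 is O(v → not g); since O(v), deontic closure gives O(not g).
Applying K to premise 2 (O(not g → not w)) and O(not g) yields O(not w).
Applying K to premise 6 (O(not w → not u)) and O(not w) yields O(not u).
Premises 3, 4, 7, 9 do not contribute to this derivation.
So O(not u) follows.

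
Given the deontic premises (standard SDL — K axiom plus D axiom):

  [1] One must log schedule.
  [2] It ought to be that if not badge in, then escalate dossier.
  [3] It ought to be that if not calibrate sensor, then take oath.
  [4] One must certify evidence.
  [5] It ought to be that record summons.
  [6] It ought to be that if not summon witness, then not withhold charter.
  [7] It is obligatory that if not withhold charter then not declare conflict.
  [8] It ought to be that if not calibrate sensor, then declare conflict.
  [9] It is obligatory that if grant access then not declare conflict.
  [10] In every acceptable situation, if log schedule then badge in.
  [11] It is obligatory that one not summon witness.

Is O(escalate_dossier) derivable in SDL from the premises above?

No

Premise 2 is O(¬badge_in → escalate_dossier), but O(¬badge_in) is not derivable from the premises, so it does not yield O(escalate_dossier).
No other premise forces O(escalate_dossier). An ideal world satisfying every premise can still have escalate_dossier false, so O(escalate_dossier) is not derivable.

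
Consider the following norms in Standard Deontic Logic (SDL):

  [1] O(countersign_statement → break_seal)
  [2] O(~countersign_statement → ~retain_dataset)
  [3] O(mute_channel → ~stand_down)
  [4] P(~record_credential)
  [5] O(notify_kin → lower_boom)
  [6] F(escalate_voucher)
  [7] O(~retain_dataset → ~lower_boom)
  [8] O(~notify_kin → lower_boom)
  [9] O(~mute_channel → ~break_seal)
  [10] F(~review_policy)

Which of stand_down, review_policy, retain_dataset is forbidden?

Premises 5 and 8 are O(notify_kin → lower_boom) and O(~notify_kin → lower_boom); every ideal world satisfies notify_kin or ~notify_kin, so in either case lower_boom holds — hence O(lower_boom).
The contrapositive of premise 7 (O(~retain_dataset → ~lower_boom)) is O(lower_boom → retain_dataset), and O(lower_boom) is already established, so O(retain_dataset).
Premise 2 is O(~countersign_statement → ~retain_dataset); contrapositively O(retain_dataset → countersign_statement). Since O(retain_dataset) holds, K gives O(countersign_statement).
With premise 1, O(countersign_statement → break_seal), the K-axiom yields O(break_seal).
Premise 9, O(~mute_channel → ~break_seal), contraposes to O(break_seal → mute_channel); with O(break_seal) we get O(mute_channel).
Premise 3 is O(mute_channel → ~stand_down); since O(mute_channel), deontic closure gives O(~stand_down).
So O(~stand_down) holds, i.e. stand_down is forbidden. None of the other listed options is forbidden under the premises.

stand_down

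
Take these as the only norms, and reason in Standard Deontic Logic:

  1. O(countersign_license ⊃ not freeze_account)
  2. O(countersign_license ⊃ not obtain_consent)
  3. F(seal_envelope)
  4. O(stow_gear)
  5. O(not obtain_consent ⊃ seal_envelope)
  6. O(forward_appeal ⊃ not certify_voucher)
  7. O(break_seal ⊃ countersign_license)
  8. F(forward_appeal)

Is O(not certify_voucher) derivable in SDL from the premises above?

No

Premise 6 is O(forward_appeal ⊃ not certify_voucher), but O(forward_appeal) is not derivable from the premises, so it does not yield O(not certify_voucher).
No other premise forces O(not certify_voucher). An ideal world satisfying every premise can still have not certify_voucher false, so O(not certify_voucher) is not derivable.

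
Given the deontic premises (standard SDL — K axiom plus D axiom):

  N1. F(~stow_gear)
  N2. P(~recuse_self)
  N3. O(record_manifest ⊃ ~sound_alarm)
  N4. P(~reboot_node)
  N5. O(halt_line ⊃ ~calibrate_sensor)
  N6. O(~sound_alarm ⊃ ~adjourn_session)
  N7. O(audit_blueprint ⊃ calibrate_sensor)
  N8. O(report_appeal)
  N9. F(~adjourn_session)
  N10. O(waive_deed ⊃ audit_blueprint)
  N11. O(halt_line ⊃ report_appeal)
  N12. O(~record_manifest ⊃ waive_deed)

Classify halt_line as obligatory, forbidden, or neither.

F(~adjourn_session) at premise 9 means O(adjourn_session).
Premise 6, O(~sound_alarm ⊃ ~adjourn_session), contraposes to O(adjourn_session ⊃ sound_alarm); with O(adjourn_session) we get O(sound_alarm).
Premise 3, O(record_manifest ⊃ ~sound_alarm), contraposes to O(sound_alarm ⊃ ~record_manifest); with O(sound_alarm) we get O(~record_manifest).
Applying K to premise 12 (O(~record_manifest ⊃ waive_deed)) and O(~record_manifest) yields O(waive_deed).
From O(waive_deed) and premise 10, O(waive_deed ⊃ audit_blueprint), we obtain O(audit_blueprint).
Premise 7 is O(audit_blueprint ⊃ calibrate_sensor); since O(audit_blueprint), deontic closure gives O(calibrate_sensor).
The contrapositive of premise 5 (O(halt_line ⊃ ~calibrate_sensor)) is O(calibrate_sensor ⊃ ~halt_line), and O(calibrate_sensor) is already established, so O(~halt_line).
Premises 1, 2, 4, 8, 11 do not contribute to this derivation.
Thus O(~halt_line), which is F(halt_line): halt_line is forbidden.

Forbidden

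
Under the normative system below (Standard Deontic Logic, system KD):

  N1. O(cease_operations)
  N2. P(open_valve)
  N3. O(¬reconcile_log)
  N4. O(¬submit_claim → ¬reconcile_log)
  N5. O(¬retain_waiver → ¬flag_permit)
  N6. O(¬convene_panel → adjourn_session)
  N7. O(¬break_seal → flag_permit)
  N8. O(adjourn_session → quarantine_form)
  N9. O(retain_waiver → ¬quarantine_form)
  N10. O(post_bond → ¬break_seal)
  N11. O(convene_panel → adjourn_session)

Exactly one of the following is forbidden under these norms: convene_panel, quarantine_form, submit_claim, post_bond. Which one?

post_bond

Premises 11 and 6 are O(convene_panel → adjourn_session) and O(¬convene_panel → adjourn_session); every ideal world satisfies convene_panel or ¬convene_panel, so in either case adjourn_session holds — hence O(adjourn_session).
With premise 8, O(adjourn_session → quarantine_form), the K-axiom yields O(quarantine_form).
Premise 9, O(retain_waiver → ¬quarantine_form), contraposes to O(quarantine_form → ¬retain_waiver); with O(quarantine_form) we get O(¬retain_waiver).
From O(¬retain_waiver) and premise 5, O(¬retain_waiver → ¬flag_permit), we obtain O(¬flag_permit).
The contrapositive of premise 7 (O(¬break_seal → flag_permit)) is O(¬flag_permit → break_seal), and O(¬flag_permit) is already established, so O(break_seal).
The contrapositive of premise 10 (O(post_bond → ¬break_seal)) is O(break_seal → ¬post_bond), and O(break_seal) is already established, so O(¬post_bond).
So O(¬post_bond) holds, i.e. post_bond is forbidden. None of the other listed options is forbidden under the premises.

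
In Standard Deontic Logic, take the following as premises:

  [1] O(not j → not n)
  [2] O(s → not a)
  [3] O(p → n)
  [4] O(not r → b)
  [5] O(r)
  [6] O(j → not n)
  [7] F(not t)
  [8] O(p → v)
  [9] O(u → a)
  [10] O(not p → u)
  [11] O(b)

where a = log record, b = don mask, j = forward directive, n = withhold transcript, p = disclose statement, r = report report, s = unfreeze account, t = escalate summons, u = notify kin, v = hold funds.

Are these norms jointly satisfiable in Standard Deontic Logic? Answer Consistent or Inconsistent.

Premise 4 is O(not r → b); even if O(b) held, inferring O(not r) would be affirming the consequent — invalid.
So O(not r) is not derivable, and the apparent clash with O(r) does not arise.
A world satisfying every obligation exists (e.g. a=true, b=true, j=false, n=false, p=false, r=true, s=false, t=true, u=true, v=false); no atom is both obligatory and forbidden, so the set is consistent.

Consistent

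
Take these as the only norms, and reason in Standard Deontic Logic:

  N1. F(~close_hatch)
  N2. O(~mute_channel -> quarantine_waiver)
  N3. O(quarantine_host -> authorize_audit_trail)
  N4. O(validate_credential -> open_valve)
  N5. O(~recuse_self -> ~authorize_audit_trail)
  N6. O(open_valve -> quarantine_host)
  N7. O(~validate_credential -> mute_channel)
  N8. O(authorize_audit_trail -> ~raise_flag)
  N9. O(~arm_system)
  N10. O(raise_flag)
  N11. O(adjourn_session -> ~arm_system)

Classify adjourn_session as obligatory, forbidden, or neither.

Premise 11 is O(adjourn_session -> ~arm_system); even if O(~arm_system) held, inferring O(adjourn_session) would be affirming the consequent — invalid.
No premise or chain of K-axiom applications forces O(adjourn_session), and none forces O(~adjourn_session). So adjourn_session is neither obligatory nor forbidden under these norms.

Neither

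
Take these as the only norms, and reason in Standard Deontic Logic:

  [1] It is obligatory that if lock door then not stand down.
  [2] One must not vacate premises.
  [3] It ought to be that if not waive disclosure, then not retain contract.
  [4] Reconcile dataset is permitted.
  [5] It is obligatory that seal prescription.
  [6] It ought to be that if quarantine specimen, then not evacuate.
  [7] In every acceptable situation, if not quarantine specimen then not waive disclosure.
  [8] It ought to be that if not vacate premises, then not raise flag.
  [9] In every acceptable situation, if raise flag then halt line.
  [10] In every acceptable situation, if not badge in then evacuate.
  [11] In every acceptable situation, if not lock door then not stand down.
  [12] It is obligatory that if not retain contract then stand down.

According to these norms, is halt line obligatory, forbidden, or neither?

Premise 9 is O(raise_flag → halt_line), but O(raise_flag) is not derivable from the premises, so it does not yield O(halt_line).
No premise or chain of K-axiom applications forces O(halt_line), and none forces O(¬halt_line). So halt_line is neither obligatory nor forbidden under these norms.

Neither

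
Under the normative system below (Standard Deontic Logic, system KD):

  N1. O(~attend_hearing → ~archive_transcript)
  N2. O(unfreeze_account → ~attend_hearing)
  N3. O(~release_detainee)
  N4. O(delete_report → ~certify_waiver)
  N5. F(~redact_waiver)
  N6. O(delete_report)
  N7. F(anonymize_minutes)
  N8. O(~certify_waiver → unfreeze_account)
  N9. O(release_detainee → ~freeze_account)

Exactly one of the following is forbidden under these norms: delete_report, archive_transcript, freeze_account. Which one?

Premise 6 states O(delete_report) outright.
With premise 4, O(delete_report → ~certify_waiver), the K-axiom yields O(~certify_waiver).
With premise 8, O(~certify_waiver → unfreeze_account), the K-axiom yields O(unfreeze_account).
Applying K to premise 2 (O(unfreeze_account → ~attend_hearing)) and O(unfreeze_account) yields O(~attend_hearing).
Premise 1 is O(~attend_hearing → ~archive_transcript); since O(~attend_hearing), deontic closure gives O(~archive_transcript).
So O(~archive_transcript) holds, i.e. archive_transcript is forbidden. None of the other listed options is forbidden under the premises.

archive_transcript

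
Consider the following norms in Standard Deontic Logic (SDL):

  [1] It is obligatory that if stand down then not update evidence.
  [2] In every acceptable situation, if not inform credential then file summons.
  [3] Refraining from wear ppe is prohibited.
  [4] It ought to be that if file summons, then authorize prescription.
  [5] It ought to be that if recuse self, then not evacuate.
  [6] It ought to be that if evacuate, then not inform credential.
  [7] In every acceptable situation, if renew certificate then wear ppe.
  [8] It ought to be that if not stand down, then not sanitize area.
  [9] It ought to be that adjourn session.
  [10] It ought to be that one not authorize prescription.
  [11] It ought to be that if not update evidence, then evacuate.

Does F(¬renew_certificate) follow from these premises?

No

Premise 7 is O(renew_certificate → wear_ppe); even if O(wear_ppe) held, inferring O(renew_certificate) would be affirming the consequent — invalid.
No other premise forces O(renew_certificate). An ideal world satisfying every premise can still have ¬renew_certificate true, so F(¬renew_certificate) is not derivable.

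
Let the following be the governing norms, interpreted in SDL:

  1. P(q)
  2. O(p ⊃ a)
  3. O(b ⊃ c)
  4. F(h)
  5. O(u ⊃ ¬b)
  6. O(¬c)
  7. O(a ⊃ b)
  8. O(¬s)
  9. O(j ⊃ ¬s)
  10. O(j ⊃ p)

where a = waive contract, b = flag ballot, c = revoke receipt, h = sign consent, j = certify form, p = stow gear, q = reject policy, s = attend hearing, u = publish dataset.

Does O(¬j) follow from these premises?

Yes

Premise 6 gives O(¬c).
The contrapositive of premise 3 (O(b ⊃ c)) is O(¬c ⊃ ¬b), and O(¬c) is already established, so O(¬b).
The contrapositive of premise 7 (O(a ⊃ b)) is O(¬b ⊃ ¬a), and O(¬b) is already established, so O(¬a).
Premise 2 is O(p ⊃ a); contrapositively O(¬a ⊃ ¬p). Since O(¬a) holds, K gives O(¬p).
Premise 10, O(j ⊃ p), contraposes to O(¬p ⊃ ¬j); with O(¬p) we get O(¬j).
Premises 1, 4, 5, 8, 9 do not contribute to this derivation.
So O(¬j) follows.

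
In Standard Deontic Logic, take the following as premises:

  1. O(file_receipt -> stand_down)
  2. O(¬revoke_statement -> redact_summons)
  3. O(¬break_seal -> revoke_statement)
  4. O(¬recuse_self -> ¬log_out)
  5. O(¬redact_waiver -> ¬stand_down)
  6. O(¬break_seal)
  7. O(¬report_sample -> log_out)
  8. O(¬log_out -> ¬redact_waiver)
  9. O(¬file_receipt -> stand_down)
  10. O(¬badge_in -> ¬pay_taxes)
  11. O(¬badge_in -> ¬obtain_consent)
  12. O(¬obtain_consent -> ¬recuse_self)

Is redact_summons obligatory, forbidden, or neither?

Premise 2 is O(¬revoke_statement -> redact_summons), but O(¬revoke_statement) is not derivable from the premises, so it does not yield O(redact_summons).
No premise or chain of K-axiom applications forces O(redact_summons), and none forces O(¬redact_summons). So redact_summons is neither obligatory nor forbidden under these norms.

Neither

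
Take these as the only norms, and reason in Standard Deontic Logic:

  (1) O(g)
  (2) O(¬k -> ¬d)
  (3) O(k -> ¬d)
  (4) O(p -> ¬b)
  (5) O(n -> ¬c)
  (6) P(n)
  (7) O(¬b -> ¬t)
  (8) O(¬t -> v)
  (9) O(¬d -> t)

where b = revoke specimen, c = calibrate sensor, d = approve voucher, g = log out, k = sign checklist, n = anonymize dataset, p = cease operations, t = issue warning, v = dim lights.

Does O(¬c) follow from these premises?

Premise 5 is O(n -> ¬c), but O(n) is not derivable from the premises (the permission P(n) asserts only ¬O(¬n), not O(n)), so it does not yield O(¬c).
No other premise forces O(¬c). An ideal world satisfying every premise can still have ¬c false, so O(¬c) is not derivable.

No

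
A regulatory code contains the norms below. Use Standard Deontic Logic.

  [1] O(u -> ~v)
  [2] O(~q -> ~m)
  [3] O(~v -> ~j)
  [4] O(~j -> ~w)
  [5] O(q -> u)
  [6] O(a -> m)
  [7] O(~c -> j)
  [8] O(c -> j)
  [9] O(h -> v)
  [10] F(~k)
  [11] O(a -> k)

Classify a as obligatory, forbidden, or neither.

Forbidden

Premises 8 and 7 are O(c -> j) and O(~c -> j); every ideal world satisfies c or ~c, so in either case j holds — hence O(j).
The contrapositive of premise 3 (O(~v -> ~j)) is O(j -> v), and O(j) is already established, so O(v).
The contrapositive of premise 1 (O(u -> ~v)) is O(v -> ~u), and O(v) is already established, so O(~u).
Premise 5, O(q -> u), contraposes to O(~u -> ~q); with O(~u) we get O(~q).
With premise 2, O(~q -> ~m), the K-axiom yields O(~m).
Premise 6 is O(a -> m); contrapositively O(~m -> ~a). Since O(~m) holds, K gives O(~a).
Premises 4, 9, 10, 11 do not contribute to this derivation.
Thus O(~a), which is F(a): a is forbidden.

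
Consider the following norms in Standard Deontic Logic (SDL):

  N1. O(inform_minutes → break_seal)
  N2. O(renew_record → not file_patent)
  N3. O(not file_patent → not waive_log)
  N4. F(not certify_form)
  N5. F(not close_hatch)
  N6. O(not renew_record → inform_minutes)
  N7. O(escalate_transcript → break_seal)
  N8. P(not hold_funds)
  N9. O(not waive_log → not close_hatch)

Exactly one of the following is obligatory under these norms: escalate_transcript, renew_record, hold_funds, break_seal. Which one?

break_seal

F(not close_hatch) at premise 5 means O(close_hatch).
Premise 9, O(not waive_log → not close_hatch), contraposes to O(close_hatch → waive_log); with O(close_hatch) we get O(waive_log).
Premise 3 is O(not file_patent → not waive_log); contrapositively O(waive_log → file_patent). Since O(waive_log) holds, K gives O(file_patent).
Premise 2 is O(renew_record → not file_patent); contrapositively O(file_patent → not renew_record). Since O(file_patent) holds, K gives O(not renew_record).
Premise 6 is O(not renew_record → inform_minutes); since O(not renew_record), deontic closure gives O(inform_minutes).
With premise 1, O(inform_minutes → break_seal), the K-axiom yields O(break_seal).
So O(break_seal) holds — break_seal is obligatory. None of the other listed options is made obligatory by any chain of premises.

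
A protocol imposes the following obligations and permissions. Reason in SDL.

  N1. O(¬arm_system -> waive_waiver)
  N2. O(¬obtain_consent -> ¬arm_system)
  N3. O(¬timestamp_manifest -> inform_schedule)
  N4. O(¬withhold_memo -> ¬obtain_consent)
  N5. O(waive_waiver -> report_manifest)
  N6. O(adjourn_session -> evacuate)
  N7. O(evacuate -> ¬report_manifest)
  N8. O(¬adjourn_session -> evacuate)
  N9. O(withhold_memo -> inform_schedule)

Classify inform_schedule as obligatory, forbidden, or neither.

Obligatory

By case analysis on adjourn_session: premise 6 gives O(adjourn_session -> evacuate) and premise 8 gives O(¬adjourn_session -> evacuate), so O(evacuate) either way.
Applying K to premise 7 (O(evacuate -> ¬report_manifest)) and O(evacuate) yields O(¬report_manifest).
Premise 5 is O(waive_waiver -> report_manifest); contrapositively O(¬report_manifest -> ¬waive_waiver). Since O(¬report_manifest) holds, K gives O(¬waive_waiver).
Premise 1 is O(¬arm_system -> waive_waiver); contrapositively O(¬waive_waiver -> arm_system). Since O(¬waive_waiver) holds, K gives O(arm_system).
Premise 2, O(¬obtain_consent -> ¬arm_system), contraposes to O(arm_system -> obtain_consent); with O(arm_system) we get O(obtain_consent).
Premise 4 is O(¬withhold_memo -> ¬obtain_consent); contrapositively O(obtain_consent -> withhold_memo). Since O(obtain_consent) holds, K gives O(withhold_memo).
Applying K to premise 9 (O(withhold_memo -> inform_schedule)) and O(withhold_memo) yields O(inform_schedule).
Premise 3 does not contribute to this derivation.
Hence inform_schedule is obligatory.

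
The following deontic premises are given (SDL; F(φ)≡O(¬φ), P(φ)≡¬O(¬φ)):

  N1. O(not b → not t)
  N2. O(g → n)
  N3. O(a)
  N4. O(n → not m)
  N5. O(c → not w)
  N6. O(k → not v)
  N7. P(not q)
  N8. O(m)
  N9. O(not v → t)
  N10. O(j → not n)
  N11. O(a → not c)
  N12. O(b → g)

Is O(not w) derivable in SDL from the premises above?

Premise 5 is O(c → not w), but O(c) is not derivable from the premises, so it does not yield O(not w).
No other premise forces O(not w). An ideal world satisfying every premise can still have not w false, so O(not w) is not derivable.

No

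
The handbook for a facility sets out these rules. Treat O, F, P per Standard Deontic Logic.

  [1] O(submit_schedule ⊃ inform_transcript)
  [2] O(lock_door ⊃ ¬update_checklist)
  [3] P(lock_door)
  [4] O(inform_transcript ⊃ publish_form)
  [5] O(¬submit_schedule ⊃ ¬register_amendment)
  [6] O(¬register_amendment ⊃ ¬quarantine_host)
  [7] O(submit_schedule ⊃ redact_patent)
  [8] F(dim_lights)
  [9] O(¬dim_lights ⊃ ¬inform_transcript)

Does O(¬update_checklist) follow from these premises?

No

Premise 2 is O(lock_door ⊃ ¬update_checklist), but O(lock_door) is not derivable from the premises (the permission P(lock_door) asserts only ¬O(¬lock_door), not O(lock_door)), so it does not yield O(¬update_checklist).
No other premise forces O(¬update_checklist). An ideal world satisfying every premise can still have ¬update_checklist false, so O(¬update_checklist) is not derivable.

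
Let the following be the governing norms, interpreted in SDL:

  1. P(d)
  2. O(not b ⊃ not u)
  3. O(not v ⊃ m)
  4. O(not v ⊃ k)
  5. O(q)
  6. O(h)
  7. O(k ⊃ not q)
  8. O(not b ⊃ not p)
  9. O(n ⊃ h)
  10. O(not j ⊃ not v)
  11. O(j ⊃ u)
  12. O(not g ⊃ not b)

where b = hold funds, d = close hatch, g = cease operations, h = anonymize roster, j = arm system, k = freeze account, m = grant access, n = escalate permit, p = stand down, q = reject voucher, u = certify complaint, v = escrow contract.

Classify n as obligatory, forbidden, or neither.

Neither

Premise 9 is O(n ⊃ h); even if O(h) held, inferring O(n) would be affirming the consequent — invalid.
No premise or chain of K-axiom applications forces O(n), and none forces O(not n). So n is neither obligatory nor forbidden under these norms.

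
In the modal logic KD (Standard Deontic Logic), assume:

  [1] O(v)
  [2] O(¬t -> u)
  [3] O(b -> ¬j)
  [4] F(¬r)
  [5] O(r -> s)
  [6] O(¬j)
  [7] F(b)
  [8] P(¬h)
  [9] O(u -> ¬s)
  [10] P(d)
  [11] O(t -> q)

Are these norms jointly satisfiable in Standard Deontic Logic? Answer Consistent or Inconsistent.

Consistent

Premise 3 is O(b -> ¬j); even if O(¬j) held, inferring O(b) would be affirming the consequent — invalid.
So O(b) is not derivable, and the apparent clash with O(¬b) does not arise.
A world satisfying every obligation exists (e.g. b=false, d=false, h=false, j=false, q=true, r=true, s=true, t=true, u=false, v=true); no atom is both obligatory and forbidden, so the set is consistent.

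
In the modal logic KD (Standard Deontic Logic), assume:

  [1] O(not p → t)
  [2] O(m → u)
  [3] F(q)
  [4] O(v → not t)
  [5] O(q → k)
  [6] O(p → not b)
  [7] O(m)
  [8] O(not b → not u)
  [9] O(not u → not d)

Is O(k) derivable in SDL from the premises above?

No

Premise 5 is O(q → k), but O(q) is not derivable from the premises, so it does not yield O(k).
No other premise forces O(k). An ideal world satisfying every premise can still have k false, so O(k) is not derivable.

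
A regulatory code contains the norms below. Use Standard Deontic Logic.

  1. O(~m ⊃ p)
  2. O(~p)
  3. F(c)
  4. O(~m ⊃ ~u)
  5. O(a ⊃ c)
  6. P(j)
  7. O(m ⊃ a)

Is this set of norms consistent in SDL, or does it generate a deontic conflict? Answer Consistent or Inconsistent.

From premise 2 we have O(~p).
The contrapositive of premise 1 (O(~m ⊃ p)) is O(~p ⊃ m), and O(~p) is already established, so O(m).
From O(m) and premise 7, O(m ⊃ a), we obtain O(a).
Premise 5 is O(a ⊃ c); since O(a), deontic closure gives O(c).
But premise 3, F(c), means O(~c).
We now have both O(c) and O(~c) — c is simultaneously obligatory and forbidden, violating the D-axiom.

Inconsistent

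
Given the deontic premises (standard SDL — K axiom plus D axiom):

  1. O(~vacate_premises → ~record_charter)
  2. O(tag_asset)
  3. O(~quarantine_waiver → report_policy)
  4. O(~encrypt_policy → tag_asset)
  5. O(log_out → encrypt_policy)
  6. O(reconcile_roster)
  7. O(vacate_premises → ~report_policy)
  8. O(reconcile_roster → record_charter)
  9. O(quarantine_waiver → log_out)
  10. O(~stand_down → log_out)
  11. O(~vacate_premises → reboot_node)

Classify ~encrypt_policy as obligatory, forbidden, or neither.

Premise 6 states O(reconcile_roster) outright.
From O(reconcile_roster) and premise 8, O(reconcile_roster → record_charter), we obtain O(record_charter).
Premise 1 is O(~vacate_premises → ~record_charter); contrapositively O(record_charter → vacate_premises). Since O(record_charter) holds, K gives O(vacate_premises).
With premise 7, O(vacate_premises → ~report_policy), the K-axiom yields O(~report_policy).
Premise 3, O(~quarantine_waiver → report_policy), contraposes to O(~report_policy → quarantine_waiver); with O(~report_policy) we get O(quarantine_waiver).
Applying K to premise 9 (O(quarantine_waiver → log_out)) and O(quarantine_waiver) yields O(log_out).
From O(log_out) and premise 5, O(log_out → encrypt_policy), we obtain O(encrypt_policy).
Premises 2, 4, 10, 11 do not contribute to this derivation.
Thus O(encrypt_policy), which is F(~encrypt_policy): ~encrypt_policy is forbidden.

Forbidden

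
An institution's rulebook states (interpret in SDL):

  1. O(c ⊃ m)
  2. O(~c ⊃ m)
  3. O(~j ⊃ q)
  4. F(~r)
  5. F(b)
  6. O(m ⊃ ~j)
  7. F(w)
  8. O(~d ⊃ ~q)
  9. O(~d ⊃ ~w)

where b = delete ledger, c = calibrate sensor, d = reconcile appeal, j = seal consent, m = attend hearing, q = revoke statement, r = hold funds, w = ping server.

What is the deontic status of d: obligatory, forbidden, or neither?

Obligatory

By case analysis on ~c: premise 2 gives O(~c ⊃ m) and premise 1 gives O(c ⊃ m), so O(m) either way.
Premise 6 is O(m ⊃ ~j); since O(m), deontic closure gives O(~j).
Premise 3 is O(~j ⊃ q); since O(~j), deontic closure gives O(q).
The contrapositive of premise 8 (O(~d ⊃ ~q)) is O(q ⊃ d), and O(q) is already established, so O(d).
Premises 4, 5, 7, 9 do not contribute to this derivation.
Hence d is obligatory.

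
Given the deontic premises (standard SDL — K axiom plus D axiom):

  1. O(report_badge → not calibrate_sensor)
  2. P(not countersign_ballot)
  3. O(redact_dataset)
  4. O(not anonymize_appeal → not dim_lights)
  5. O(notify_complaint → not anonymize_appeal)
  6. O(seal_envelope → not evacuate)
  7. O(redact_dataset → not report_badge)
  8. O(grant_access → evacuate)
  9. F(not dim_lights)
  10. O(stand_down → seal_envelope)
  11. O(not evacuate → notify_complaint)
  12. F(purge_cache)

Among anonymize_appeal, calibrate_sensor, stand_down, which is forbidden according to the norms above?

stand_down

Premise 9 is F(not dim_lights), i.e. O(dim_lights).
Premise 4, O(not anonymize_appeal → not dim_lights), contraposes to O(dim_lights → anonymize_appeal); with O(dim_lights) we get O(anonymize_appeal).
Premise 5, O(notify_complaint → not anonymize_appeal), contraposes to O(anonymize_appeal → not notify_complaint); with O(anonymize_appeal) we get O(not notify_complaint).
Premise 11, O(not evacuate → notify_complaint), contraposes to O(not notify_complaint → evacuate); with O(not notify_complaint) we get O(evacuate).
Premise 6 is O(seal_envelope → not evacuate); contrapositively O(evacuate → not seal_envelope). Since O(evacuate) holds, K gives O(not seal_envelope).
The contrapositive of premise 10 (O(stand_down → seal_envelope)) is O(not seal_envelope → not stand_down), and O(not seal_envelope) is already established, so O(not stand_down).
So O(not stand_down) holds, i.e. stand_down is forbidden. None of the other listed options is forbidden under the premises.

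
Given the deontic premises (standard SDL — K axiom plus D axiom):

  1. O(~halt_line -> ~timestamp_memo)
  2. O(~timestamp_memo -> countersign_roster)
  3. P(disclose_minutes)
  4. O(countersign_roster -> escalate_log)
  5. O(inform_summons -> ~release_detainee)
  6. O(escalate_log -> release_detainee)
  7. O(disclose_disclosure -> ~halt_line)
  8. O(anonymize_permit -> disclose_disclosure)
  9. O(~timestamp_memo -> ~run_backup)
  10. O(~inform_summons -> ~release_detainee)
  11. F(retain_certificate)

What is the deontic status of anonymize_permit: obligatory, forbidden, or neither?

By case analysis on inform_summons: premise 5 gives O(inform_summons -> ~release_detainee) and premise 10 gives O(~inform_summons -> ~release_detainee), so O(~release_detainee) either way.
Premise 6, O(escalate_log -> release_detainee), contraposes to O(~release_detainee -> ~escalate_log); with O(~release_detainee) we get O(~escalate_log).
The contrapositive of premise 4 (O(countersign_roster -> escalate_log)) is O(~escalate_log -> ~countersign_roster), and O(~escalate_log) is already established, so O(~countersign_roster).
Premise 2 is O(~timestamp_memo -> countersign_roster); contrapositively O(~countersign_roster -> timestamp_memo). Since O(~countersign_roster) holds, K gives O(timestamp_memo).
Premise 1 is O(~halt_line -> ~timestamp_memo); contrapositively O(timestamp_memo -> halt_line). Since O(timestamp_memo) holds, K gives O(halt_line).
Premise 7, O(disclose_disclosure -> ~halt_line), contraposes to O(halt_line -> ~disclose_disclosure); with O(halt_line) we get O(~disclose_disclosure).
Premise 8 is O(anonymize_permit -> disclose_disclosure); contrapositively O(~disclose_disclosure -> ~anonymize_permit). Since O(~disclose_disclosure) holds, K gives O(~anonymize_permit).
Premises 3, 9, 11 do not contribute to this derivation.
Thus O(~anonymize_permit), which is F(anonymize_permit): anonymize_permit is forbidden.

Forbidden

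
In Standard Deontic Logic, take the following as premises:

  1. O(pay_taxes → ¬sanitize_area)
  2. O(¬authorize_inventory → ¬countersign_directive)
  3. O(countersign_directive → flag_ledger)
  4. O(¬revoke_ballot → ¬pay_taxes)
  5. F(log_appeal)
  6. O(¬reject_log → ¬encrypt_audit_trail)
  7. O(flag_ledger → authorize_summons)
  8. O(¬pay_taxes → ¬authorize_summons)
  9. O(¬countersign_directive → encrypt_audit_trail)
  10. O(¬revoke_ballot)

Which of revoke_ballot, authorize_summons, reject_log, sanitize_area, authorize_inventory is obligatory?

reject_log

Premise 10 states O(¬revoke_ballot) outright.
Applying K to premise 4 (O(¬revoke_ballot → ¬pay_taxes)) and O(¬revoke_ballot) yields O(¬pay_taxes).
Premise 8 is O(¬pay_taxes → ¬authorize_summons); since O(¬pay_taxes), deontic closure gives O(¬authorize_summons).
Premise 7, O(flag_ledger → authorize_summons), contraposes to O(¬authorize_summons → ¬flag_ledger); with O(¬authorize_summons) we get O(¬flag_ledger).
Premise 3 is O(countersign_directive → flag_ledger); contrapositively O(¬flag_ledger → ¬countersign_directive). Since O(¬flag_ledger) holds, K gives O(¬countersign_directive).
Premise 9 is O(¬countersign_directive → encrypt_audit_trail); since O(¬countersign_directive), deontic closure gives O(encrypt_audit_trail).
The contrapositive of premise 6 (O(¬reject_log → ¬encrypt_audit_trail)) is O(encrypt_audit_trail → reject_log), and O(encrypt_audit_trail) is already established, so O(reject_log).
So O(reject_log) holds — reject_log is obligatory. None of the other listed options is made obligatory by any chain of premises.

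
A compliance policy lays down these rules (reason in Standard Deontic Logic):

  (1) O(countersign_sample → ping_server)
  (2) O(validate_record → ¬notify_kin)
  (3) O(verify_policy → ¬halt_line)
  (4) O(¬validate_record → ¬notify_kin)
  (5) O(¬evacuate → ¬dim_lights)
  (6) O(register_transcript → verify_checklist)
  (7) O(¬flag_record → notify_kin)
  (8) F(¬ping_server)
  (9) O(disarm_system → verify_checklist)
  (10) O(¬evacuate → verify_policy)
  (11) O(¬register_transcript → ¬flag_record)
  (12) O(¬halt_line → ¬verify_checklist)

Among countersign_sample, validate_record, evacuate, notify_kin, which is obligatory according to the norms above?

evacuate

Premises 2 and 4 cover both cases: O(validate_record → ¬notify_kin) and O(¬validate_record → ¬notify_kin). Since validate_record ∨ ¬validate_record is a tautology, O(¬notify_kin) follows.
Premise 7, O(¬flag_record → notify_kin), contraposes to O(¬notify_kin → flag_record); with O(¬notify_kin) we get O(flag_record).
Premise 11, O(¬register_transcript → ¬flag_record), contraposes to O(flag_record → register_transcript); with O(flag_record) we get O(register_transcript).
Premise 6 is O(register_transcript → verify_checklist); since O(register_transcript), deontic closure gives O(verify_checklist).
Premise 12 is O(¬halt_line → ¬verify_checklist); contrapositively O(verify_checklist → halt_line). Since O(verify_checklist) holds, K gives O(halt_line).
Premise 3, O(verify_policy → ¬halt_line), contraposes to O(halt_line → ¬verify_policy); with O(halt_line) we get O(¬verify_policy).
Premise 10, O(¬evacuate → verify_policy), contraposes to O(¬verify_policy → evacuate); with O(¬verify_policy) we get O(evacuate).
So O(evacuate) holds — evacuate is obligatory. None of the other listed options is made obligatory by any chain of premises.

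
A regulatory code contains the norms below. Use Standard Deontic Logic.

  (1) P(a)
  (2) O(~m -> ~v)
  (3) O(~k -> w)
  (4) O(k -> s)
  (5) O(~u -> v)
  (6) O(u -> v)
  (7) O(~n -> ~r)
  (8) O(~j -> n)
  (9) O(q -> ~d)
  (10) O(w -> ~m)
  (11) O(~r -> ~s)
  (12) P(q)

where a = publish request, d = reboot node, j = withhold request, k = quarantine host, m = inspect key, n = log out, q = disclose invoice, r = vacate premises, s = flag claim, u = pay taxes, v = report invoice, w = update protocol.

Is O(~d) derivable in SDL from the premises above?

No

Premise 9 is O(q -> ~d), but O(q) is not derivable from the premises (the permission P(q) asserts only ~O(~q), not O(q)), so it does not yield O(~d).
No other premise forces O(~d). An ideal world satisfying every premise can still have ~d false, so O(~d) is not derivable.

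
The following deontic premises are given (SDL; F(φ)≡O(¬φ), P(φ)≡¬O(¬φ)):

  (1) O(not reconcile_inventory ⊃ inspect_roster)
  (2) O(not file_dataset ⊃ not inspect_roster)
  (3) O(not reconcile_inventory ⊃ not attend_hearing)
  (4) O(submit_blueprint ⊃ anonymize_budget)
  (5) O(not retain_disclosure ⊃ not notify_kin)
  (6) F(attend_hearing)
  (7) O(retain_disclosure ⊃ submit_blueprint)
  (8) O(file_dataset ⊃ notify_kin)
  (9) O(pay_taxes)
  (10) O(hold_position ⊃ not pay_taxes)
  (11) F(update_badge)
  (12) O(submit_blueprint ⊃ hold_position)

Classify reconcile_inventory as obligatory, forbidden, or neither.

Obligatory

From premise 9 we have O(pay_taxes).
The contrapositive of premise 10 (O(hold_position ⊃ not pay_taxes)) is O(pay_taxes ⊃ not hold_position), and O(pay_taxes) is already established, so O(not hold_position).
Premise 12, O(submit_blueprint ⊃ hold_position), contraposes to O(not hold_position ⊃ not submit_blueprint); with O(not hold_position) we get O(not submit_blueprint).
The contrapositive of premise 7 (O(retain_disclosure ⊃ submit_blueprint)) is O(not submit_blueprint ⊃ not retain_disclosure), and O(not submit_blueprint) is already established, so O(not retain_disclosure).
With premise 5, O(not retain_disclosure ⊃ not notify_kin), the K-axiom yields O(not notify_kin).
Premise 8 is O(file_dataset ⊃ notify_kin); contrapositively O(not notify_kin ⊃ not file_dataset). Since O(not notify_kin) holds, K gives O(not file_dataset).
With premise 2, O(not file_dataset ⊃ not inspect_roster), the K-axiom yields O(not inspect_roster).
Premise 1, O(not reconcile_inventory ⊃ inspect_roster), contraposes to O(not inspect_roster ⊃ reconcile_inventory); with O(not inspect_roster) we get O(reconcile_inventory).
Premises 3, 4, 6, 11 do not contribute to this derivation.
Hence reconcile_inventory is obligatory.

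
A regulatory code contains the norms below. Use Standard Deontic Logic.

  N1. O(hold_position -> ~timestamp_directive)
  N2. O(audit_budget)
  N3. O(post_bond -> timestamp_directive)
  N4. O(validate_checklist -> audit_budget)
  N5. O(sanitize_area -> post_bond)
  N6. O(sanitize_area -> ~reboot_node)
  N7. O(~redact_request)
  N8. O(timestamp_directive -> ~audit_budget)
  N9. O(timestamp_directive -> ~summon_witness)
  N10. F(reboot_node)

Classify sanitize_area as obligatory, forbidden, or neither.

From premise 2 we have O(audit_budget).
Premise 8 is O(timestamp_directive -> ~audit_budget); contrapositively O(audit_budget -> ~timestamp_directive). Since O(audit_budget) holds, K gives O(~timestamp_directive).
Premise 3 is O(post_bond -> timestamp_directive); contrapositively O(~timestamp_directive -> ~post_bond). Since O(~timestamp_directive) holds, K gives O(~post_bond).
Premise 5 is O(sanitize_area -> post_bond); contrapositively O(~post_bond -> ~sanitize_area). Since O(~post_bond) holds, K gives O(~sanitize_area).
Premises 1, 4, 6, 7, 9, 10 do not contribute to this derivation.
Thus O(~sanitize_area), which is F(sanitize_area): sanitize_area is forbidden.

Forbidden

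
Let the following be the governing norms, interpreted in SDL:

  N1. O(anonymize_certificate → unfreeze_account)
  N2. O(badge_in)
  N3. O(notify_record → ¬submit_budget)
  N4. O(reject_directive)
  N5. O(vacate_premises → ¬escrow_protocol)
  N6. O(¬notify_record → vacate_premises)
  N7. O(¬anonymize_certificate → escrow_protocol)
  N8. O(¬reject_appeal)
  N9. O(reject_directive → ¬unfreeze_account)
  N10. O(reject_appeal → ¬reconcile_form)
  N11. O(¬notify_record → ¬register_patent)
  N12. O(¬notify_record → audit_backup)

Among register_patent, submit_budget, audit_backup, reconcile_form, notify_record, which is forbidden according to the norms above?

submit_budget

Premise 4 gives O(reject_directive).
Premise 9 is O(reject_directive → ¬unfreeze_account); since O(reject_directive), deontic closure gives O(¬unfreeze_account).
The contrapositive of premise 1 (O(anonymize_certificate → unfreeze_account)) is O(¬unfreeze_account → ¬anonymize_certificate), and O(¬unfreeze_account) is already established, so O(¬anonymize_certificate).
Applying K to premise 7 (O(¬anonymize_certificate → escrow_protocol)) and O(¬anonymize_certificate) yields O(escrow_protocol).
The contrapositive of premise 5 (O(vacate_premises → ¬escrow_protocol)) is O(escrow_protocol → ¬vacate_premises), and O(escrow_protocol) is already established, so O(¬vacate_premises).
Premise 6 is O(¬notify_record → vacate_premises); contrapositively O(¬vacate_premises → notify_record). Since O(¬vacate_premises) holds, K gives O(notify_record).
From O(notify_record) and premise 3, O(notify_record → ¬submit_budget), we obtain O(¬submit_budget).
So O(¬submit_budget) holds, i.e. submit_budget is forbidden. None of the other listed options is forbidden under the premises.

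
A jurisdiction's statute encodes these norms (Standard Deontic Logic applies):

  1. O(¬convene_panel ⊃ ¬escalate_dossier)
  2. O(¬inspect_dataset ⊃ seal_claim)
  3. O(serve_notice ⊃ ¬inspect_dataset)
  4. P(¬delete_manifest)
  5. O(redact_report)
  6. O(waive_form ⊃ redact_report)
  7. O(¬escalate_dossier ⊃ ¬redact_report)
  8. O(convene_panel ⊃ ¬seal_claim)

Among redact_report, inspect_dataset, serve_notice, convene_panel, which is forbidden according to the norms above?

serve_notice

Premise 5 gives O(redact_report).
Premise 7 is O(¬escalate_dossier ⊃ ¬redact_report); contrapositively O(redact_report ⊃ escalate_dossier). Since O(redact_report) holds, K gives O(escalate_dossier).
The contrapositive of premise 1 (O(¬convene_panel ⊃ ¬escalate_dossier)) is O(escalate_dossier ⊃ convene_panel), and O(escalate_dossier) is already established, so O(convene_panel).
Applying K to premise 8 (O(convene_panel ⊃ ¬seal_claim)) and O(convene_panel) yields O(¬seal_claim).
Premise 2, O(¬inspect_dataset ⊃ seal_claim), contraposes to O(¬seal_claim ⊃ inspect_dataset); with O(¬seal_claim) we get O(inspect_dataset).
Premise 3, O(serve_notice ⊃ ¬inspect_dataset), contraposes to O(inspect_dataset ⊃ ¬serve_notice); with O(inspect_dataset) we get O(¬serve_notice).
So O(¬serve_notice) holds, i.e. serve_notice is forbidden. None of the other listed options is forbidden under the premises.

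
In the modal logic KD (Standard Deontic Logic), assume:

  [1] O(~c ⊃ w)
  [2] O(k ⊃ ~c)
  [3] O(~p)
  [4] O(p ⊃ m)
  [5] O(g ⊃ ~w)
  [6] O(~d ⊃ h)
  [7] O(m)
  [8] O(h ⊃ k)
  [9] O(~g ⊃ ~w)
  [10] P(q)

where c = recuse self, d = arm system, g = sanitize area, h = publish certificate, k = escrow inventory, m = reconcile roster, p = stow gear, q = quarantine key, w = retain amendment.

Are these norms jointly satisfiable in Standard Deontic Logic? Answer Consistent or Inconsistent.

Consistent

Premise 4 is O(p ⊃ m); even if O(m) held, inferring O(p) would be affirming the consequent — invalid.
So O(p) is not derivable, and the apparent clash with O(~p) does not arise.
A world satisfying every obligation exists (e.g. c=true, d=true, g=false, h=false, k=false, m=true, p=false, q=false, w=false); no atom is both obligatory and forbidden, so the set is consistent.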